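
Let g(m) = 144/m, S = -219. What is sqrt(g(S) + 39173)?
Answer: sqrt(208749413)/73 ≈ 197.92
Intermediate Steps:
sqrt(g(S) + 39173) = sqrt(144/(-219) + 39173) = sqrt(144*(-1/219) + 39173) = sqrt(-48/73 + 39173) = sqrt(2859581/73) = sqrt(208749413)/73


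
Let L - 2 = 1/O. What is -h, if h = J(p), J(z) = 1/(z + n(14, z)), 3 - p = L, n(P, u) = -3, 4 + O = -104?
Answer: 108/215 ≈ 0.50233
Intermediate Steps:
O = -108 (O = -4 - 104 = -108)
L = 215/108 (L = 2 + 1/(-108) = 2 - 1/108 = 215/108 ≈ 1.9907)
p = 109/108 (p = 3 - 1*215/108 = 3 - 215/108 = 109/108 ≈ 1.0093)
J(z) = 1/(-3 + z) (J(z) = 1/(z - 3) = 1/(-3 + z))
h = -108/215 (h = 1/(-3 + 109/108) = 1/(-215/108) = -108/215 ≈ -0.50233)
-h = -1*(-108/215) = 108/215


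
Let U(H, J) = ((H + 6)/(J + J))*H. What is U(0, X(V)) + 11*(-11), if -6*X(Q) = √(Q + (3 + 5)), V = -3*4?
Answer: -121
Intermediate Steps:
V = -12
X(Q) = -√(8 + Q)/6 (X(Q) = -√(Q + (3 + 5))/6 = -√(Q + 8)/6 = -√(8 + Q)/6)
U(H, J) = H*(6 + H)/(2*J) (U(H, J) = ((6 + H)/((2*J)))*H = ((6 + H)*(1/(2*J)))*H = ((6 + H)/(2*J))*H = H*(6 + H)/(2*J))
U(0, X(V)) + 11*(-11) = (½)*0*(6 + 0)/(-√(8 - 12)/6) + 11*(-11) = (½)*0*6/(-I/3) - 121 = (½)*0*(3*I)*6 - 121 = 0 - 121 = -121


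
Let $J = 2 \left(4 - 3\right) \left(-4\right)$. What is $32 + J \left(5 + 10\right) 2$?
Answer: $-208$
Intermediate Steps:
$J = -8$ ($J = 2 \left(4 - 3\right) \left(-4\right) = 2 \cdot 1 \left(-4\right) = 2 \left(-4\right) = -8$)
$32 + J \left(5 + 10\right) 2 = 32 - 8 \left(5 + 10\right) 2 = 32 - 8 \cdot 15 \cdot 2 = 32 - 240 = -208$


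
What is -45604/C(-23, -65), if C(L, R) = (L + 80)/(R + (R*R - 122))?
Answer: -61382984/19 ≈ -3.2307e+6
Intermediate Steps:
C(L, R) = (80 + L)/(-122 + R + R**2) (C(L, R) = (80 + L)/(R + (R**2 - 122)) = (80 + L)/(R + (-122 + R**2)) = (80 + L)/(-122 + R + R**2))
-45604/C(-23, -65) = -45604*(-122 - 65 + (-65)**2)/(80 - 23) = -45604/(57/(-122 - 65 + 4225)) = -45604/(57/4038) = -45604/((1/4038)*57) = -45604/19/1346 = -45604*1346/19 = -61382984/19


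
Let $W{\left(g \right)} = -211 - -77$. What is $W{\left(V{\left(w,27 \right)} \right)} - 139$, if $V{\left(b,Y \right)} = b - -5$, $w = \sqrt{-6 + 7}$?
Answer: $-273$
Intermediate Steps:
$w = 1$ ($w = \sqrt{1} = 1$)
$V{\left(b,Y \right)} = 5 + b$ ($V{\left(b,Y \right)} = b + 5 = 5 + b$)
$W{\left(g \right)} = -134$ ($W{\left(g \right)} = -211 + 77 = -134$)
$W{\left(V{\left(w,27 \right)} \right)} - 139 = -134 - 139 = -273$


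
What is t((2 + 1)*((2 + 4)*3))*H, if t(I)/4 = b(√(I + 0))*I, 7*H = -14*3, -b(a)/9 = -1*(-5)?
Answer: 58320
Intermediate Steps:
b(a) = -45 (b(a) = -(-9)*(-5) = -9*5 = -45)
H = -6 (H = (-14*3)/7 = (⅐)*(-42) = -6)
t(I) = -180*I (t(I) = 4*(-45*I) = -180*I)
t((2 + 1)*((2 + 4)*3))*H = -180*(2 + 1)*(2 + 4)*3*(-6) = -540*6*3*(-6) = -540*18*(-6) = -180*54*(-6) = -9720*(-6) = 58320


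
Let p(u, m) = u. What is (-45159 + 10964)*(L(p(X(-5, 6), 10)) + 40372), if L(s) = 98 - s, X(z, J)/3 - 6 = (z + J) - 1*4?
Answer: -1383563895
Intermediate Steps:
X(z, J) = 6 + 3*J + 3*z (X(z, J) = 18 + 3*((z + J) - 1*4) = 18 + 3*((J + z) - 4) = 18 + 3*(-4 + J + z) = 18 + (-12 + 3*J + 3*z) = 6 + 3*J + 3*z)
(-45159 + 10964)*(L(p(X(-5, 6), 10)) + 40372) = (-45159 + 10964)*((98 - (6 + 3*6 + 3*(-5))) + 40372) = -34195*((98 - (6 + 18 - 15)) + 40372) = -34195*((98 - 1*9) + 40372) = -34195*((98 - 9) + 40372) = -34195*(89 + 40372) = -34195*40461 = -1383563895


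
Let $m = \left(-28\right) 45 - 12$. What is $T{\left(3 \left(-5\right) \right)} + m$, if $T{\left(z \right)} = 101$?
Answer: $-1171$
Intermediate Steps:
$m = -1272$ ($m = -1260 - 12 = -1272$)
$T{\left(3 \left(-5\right) \right)} + m = 101 - 1272 = -1171$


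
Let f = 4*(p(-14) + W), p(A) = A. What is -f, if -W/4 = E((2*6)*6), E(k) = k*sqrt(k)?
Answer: 56 + 6912*sqrt(2) ≈ 9831.0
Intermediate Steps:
E(k) = k**(3/2)
W = -1728*sqrt(2) (W = -4*6*sqrt(6)*(24*sqrt(3)) = -4*432*sqrt(2) = -1728*sqrt(2) ≈ -2443.8)
f = -56 - 6912*sqrt(2) (f = 4*(-14 - 1728*sqrt(2)) = -56 - 6912*sqrt(2) ≈ -9831.0)
-f = -(-56 - 6912*sqrt(2)) = 56 + 6912*sqrt(2)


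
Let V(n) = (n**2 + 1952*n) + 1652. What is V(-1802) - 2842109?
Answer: -3110757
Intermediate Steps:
V(n) = 1652 + n**2 + 1952*n
V(-1802) - 2842109 = (1652 + (-1802)**2 + 1952*(-1802)) - 2842109 = (1652 + 3247204 - 3517504) - 2842109 = -268648 - 2842109 = -3110757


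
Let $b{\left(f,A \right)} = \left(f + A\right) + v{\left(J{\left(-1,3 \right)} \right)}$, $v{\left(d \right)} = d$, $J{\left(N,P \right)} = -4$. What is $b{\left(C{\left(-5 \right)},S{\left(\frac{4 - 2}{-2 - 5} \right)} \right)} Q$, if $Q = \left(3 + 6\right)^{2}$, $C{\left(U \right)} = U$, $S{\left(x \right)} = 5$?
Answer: $-324$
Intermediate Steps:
$Q = 81$ ($Q = 9^{2} = 81$)
$b{\left(f,A \right)} = -4 + A + f$ ($b{\left(f,A \right)} = \left(f + A\right) - 4 = \left(A + f\right) - 4 = -4 + A + f$)
$b{\left(C{\left(-5 \right)},S{\left(\frac{4 - 2}{-2 - 5} \right)} \right)} Q = \left(-4 + 5 - 5\right) 81 = \left(-4\right) 81 = -324$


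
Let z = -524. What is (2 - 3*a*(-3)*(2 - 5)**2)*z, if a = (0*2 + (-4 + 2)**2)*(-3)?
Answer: 508280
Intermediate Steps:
a = -12 (a = (0 + (-2)**2)*(-3) = (0 + 4)*(-3) = 4*(-3) = -12)
(2 - 3*a*(-3)*(2 - 5)**2)*z = (2 - 3*(-12*(-3))*(2 - 5)**2)*(-524) = (2 - 108*(-3)**2)*(-524) = (2 - 108*9)*(-524) = (2 - 3*324)*(-524) = (2 - 972)*(-524) = -970*(-524) = 508280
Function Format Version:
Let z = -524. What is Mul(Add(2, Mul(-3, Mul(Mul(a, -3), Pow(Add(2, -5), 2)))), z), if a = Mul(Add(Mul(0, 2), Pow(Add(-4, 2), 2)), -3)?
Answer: 508280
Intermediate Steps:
a = -12 (a = Mul(Add(0, Pow(-2, 2)), -3) = Mul(Add(0, 4), -3) = Mul(4, -3) = -12)
Mul(Add(2, Mul(-3, Mul(Mul(a, -3), Pow(Add(2, -5), 2)))), z) = Mul(Add(2, Mul(-3, Mul(Mul(-12, -3), Pow(Add(2, -5), 2)))), -524) = Mul(Add(2, Mul(-3, Mul(36, Pow(-3, 2)))), -524) = Mul(Add(2, Mul(-3, Mul(36, 9))), -524) = Mul(Add(2, Mul(-3, 324)), -524) = Mul(Add(2, -972), -524) = Mul(-970, -524) = 508280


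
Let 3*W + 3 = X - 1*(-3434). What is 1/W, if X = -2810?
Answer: 1/207 ≈ 0.0048309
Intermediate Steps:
W = 207 (W = -1 + (-2810 - 1*(-3434))/3 = -1 + (-2810 + 3434)/3 = -1 + (1/3)*624 = -1 + 208 = 207)
1/W = 1/207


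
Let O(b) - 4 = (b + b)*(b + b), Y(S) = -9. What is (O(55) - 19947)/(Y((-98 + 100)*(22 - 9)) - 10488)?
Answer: 7843/10497 ≈ 0.74717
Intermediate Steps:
O(b) = 4 + 4*b**2 (O(b) = 4 + (b + b)*(b + b) = 4 + (2*b)*(2*b) = 4 + 4*b**2)
(O(55) - 19947)/(Y((-98 + 100)*(22 - 9)) - 10488) = ((4 + 4*55**2) - 19947)/(-9 - 10488) = ((4 + 4*3025) - 19947)/(-10497) = ((4 + 12100) - 19947)*(-1/10497) = (12104 - 19947)*(-1/10497) = -7843*(-1/10497) = 7843/10497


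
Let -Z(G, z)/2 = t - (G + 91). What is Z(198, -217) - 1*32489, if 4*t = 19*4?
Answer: -31949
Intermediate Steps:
t = 19 (t = (19*4)/4 = (¼)*76 = 19)
Z(G, z) = 144 + 2*G (Z(G, z) = -2*(19 - (G + 91)) = -2*(19 - (91 + G)) = -2*(19 + (-91 - G)) = -2*(-72 - G) = 144 + 2*G)
Z(198, -217) - 1*32489 = (144 + 2*198) - 1*32489 = (144 + 396) - 32489 = 540 - 32489 = -31949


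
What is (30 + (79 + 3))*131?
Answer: 14672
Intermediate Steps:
(30 + (79 + 3))*131 = (30 + 82)*131 = 112*131 = 14672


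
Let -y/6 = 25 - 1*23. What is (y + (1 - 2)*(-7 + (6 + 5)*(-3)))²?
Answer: 784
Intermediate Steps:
y = -12 (y = -6*(25 - 1*23) = -6*(25 - 23) = -6*2 = -12)
(y + (1 - 2)*(-7 + (6 + 5)*(-3)))² = (-12 + (1 - 2)*(-7 + (6 + 5)*(-3)))² = (-12 - (-7 + 11*(-3)))² = (-12 - (-7 - 33))² = (-12 - 1*(-40))² = (-12 + 40)² = 28² = 784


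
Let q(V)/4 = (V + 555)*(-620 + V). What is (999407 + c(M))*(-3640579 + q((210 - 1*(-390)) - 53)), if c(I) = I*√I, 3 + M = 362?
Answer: -3960013318741 - 1422488317*√359 ≈ -3.9870e+12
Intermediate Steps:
M = 359 (M = -3 + 362 = 359)
c(I) = I^(3/2)
q(V) = 4*(-620 + V)*(555 + V) (q(V) = 4*((V + 555)*(-620 + V)) = 4*((555 + V)*(-620 + V)) = 4*((-620 + V)*(555 + V)) = 4*(-620 + V)*(555 + V))
(999407 + c(M))*(-3640579 + q((210 - 1*(-390)) - 53)) = (999407 + 359^(3/2))*(-3640579 + (-1376400 - 260*((210 - 1*(-390)) - 53) + 4*((210 - 1*(-390)) - 53)²)) = (999407 + 359*√359)*(-3640579 + (-1376400 - 260*((210 + 390) - 53) + 4*((210 + 390) - 53)²)) = (999407 + 359*√359)*(-3640579 + (-1376400 - 260*(600 - 53) + 4*(600 - 53)²)) = (999407 + 359*√359)*(-3640579 + (-1376400 - 260*547 + 4*547²)) = (999407 + 359*√359)*(-3640579 + (-1376400 - 142220 + 4*299209)) = (999407 + 359*√359)*(-3640579 + (-1376400 - 142220 + 1196836)) = (999407 + 359*√359)*(-3640579 - 321784) = (999407 + 359*√359)*(-3962363) = -3960013318741 - 1422488317*√359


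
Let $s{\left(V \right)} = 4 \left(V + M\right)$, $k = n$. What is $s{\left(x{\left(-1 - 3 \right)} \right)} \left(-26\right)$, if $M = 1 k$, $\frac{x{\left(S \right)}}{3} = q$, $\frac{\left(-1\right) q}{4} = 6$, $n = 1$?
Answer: $7384$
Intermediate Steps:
$k = 1$
$q = -24$ ($q = \left(-4\right) 6 = -24$)
$x{\left(S \right)} = -72$ ($x{\left(S \right)} = 3 \left(-24\right) = -72$)
$M = 1$ ($M = 1 \cdot 1 = 1$)
$s{\left(V \right)} = 4 + 4 V$ ($s{\left(V \right)} = 4 \left(V + 1\right) = 4 \left(1 + V\right) = 4 + 4 V$)
$s{\left(x{\left(-1 - 3 \right)} \right)} \left(-26\right) = \left(4 + 4 \left(-72\right)\right) \left(-26\right) = \left(4 - 288\right) \left(-26\right) = \left(-284\right) \left(-26\right) = 7384$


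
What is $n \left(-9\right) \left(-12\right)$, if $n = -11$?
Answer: $-1188$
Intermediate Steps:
$n \left(-9\right) \left(-12\right) = \left(-11\right) \left(-9\right) \left(-12\right) = 99 \left(-12\right) = -1188$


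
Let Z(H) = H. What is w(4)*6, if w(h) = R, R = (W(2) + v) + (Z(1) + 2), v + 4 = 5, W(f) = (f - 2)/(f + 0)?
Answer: 24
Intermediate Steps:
W(f) = (-2 + f)/f
v = 1 (v = -4 + 5 = 1)
R = 4 (R = ((-2 + 2)/2 + 1) + (1 + 2) = ((1/2)*0 + 1) + 3 = (0 + 1) + 3 = 1 + 3 = 4)
w(h) = 4
w(4)*6 = 4*6 = 24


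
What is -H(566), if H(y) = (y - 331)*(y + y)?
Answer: -266020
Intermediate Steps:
H(y) = 2*y*(-331 + y) (H(y) = (-331 + y)*(2*y) = 2*y*(-331 + y))
-H(566) = -2*566*(-331 + 566) = -2*566*235 = -1*266020 = -266020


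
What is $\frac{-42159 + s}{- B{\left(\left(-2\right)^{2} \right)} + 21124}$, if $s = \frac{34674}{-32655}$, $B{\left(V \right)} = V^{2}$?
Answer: $- \frac{458912273}{229760580} \approx -1.9974$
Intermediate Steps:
$s = - \frac{11558}{10885}$ ($s = 34674 \left(- \frac{1}{32655}\right) = - \frac{11558}{10885} \approx -1.0618$)
$\frac{-42159 + s}{- B{\left(\left(-2\right)^{2} \right)} + 21124} = \frac{-42159 - \frac{11558}{10885}}{- \left(\left(-2\right)^{2}\right)^{2} + 21124} = - \frac{458912273}{10885 \left(- 4^{2} + 21124\right)} = - \frac{458912273}{10885 \left(\left(-1\right) 16 + 21124\right)} = - \frac{458912273}{10885 \left(-16 + 21124\right)} = - \frac{458912273}{10885 \cdot 21108} = \left(- \frac{458912273}{10885}\right) \frac{1}{21108} = - \frac{458912273}{229760580}$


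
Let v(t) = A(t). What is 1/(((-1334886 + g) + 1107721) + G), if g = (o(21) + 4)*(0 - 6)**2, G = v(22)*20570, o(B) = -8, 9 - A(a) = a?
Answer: -1/494719 ≈ -2.0213e-6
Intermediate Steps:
A(a) = 9 - a
v(t) = 9 - t
G = -267410 (G = (9 - 1*22)*20570 = (9 - 22)*20570 = -13*20570 = -267410)
g = -144 (g = (-8 + 4)*(0 - 6)**2 = -4*(-6)**2 = -4*36 = -144)
1/(((-1334886 + g) + 1107721) + G) = 1/(((-1334886 - 144) + 1107721) - 267410) = 1/((-1335030 + 1107721) - 267410) = 1/(-227309 - 267410) = 1/(-494719) = -1/494719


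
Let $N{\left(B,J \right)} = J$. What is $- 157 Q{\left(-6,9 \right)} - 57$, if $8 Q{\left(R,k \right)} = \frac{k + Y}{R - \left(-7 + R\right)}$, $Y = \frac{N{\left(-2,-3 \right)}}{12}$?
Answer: $- \frac{2609}{32} \approx -81.531$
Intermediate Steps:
$Y = - \frac{1}{4}$ ($Y = - \frac{3}{12} = \left(-3\right) \frac{1}{12} = - \frac{1}{4} \approx -0.25$)
$Q{\left(R,k \right)} = - \frac{1}{224} + \frac{k}{56}$ ($Q{\left(R,k \right)} = \frac{\left(k - \frac{1}{4}\right) \frac{1}{R - \left(-7 + R\right)}}{8} = \frac{\left(- \frac{1}{4} + k\right) \frac{1}{7}}{8} = \frac{- \frac{1}{28} + \frac{k}{7}}{8} = - \frac{1}{224} + \frac{k}{56}$)
$- 157 Q{\left(-6,9 \right)} - 57 = - 157 \left(- \frac{1}{224} + \frac{1}{56} \cdot 9\right) - 57 = - 157 \left(- \frac{1}{224} + \frac{9}{56}\right) - 57 = \left(-157\right) \frac{5}{32} - 57 = - \frac{785}{32} - 57 = - \frac{2609}{32}$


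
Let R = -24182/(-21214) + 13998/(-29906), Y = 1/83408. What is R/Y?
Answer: 8887817188640/158606471 ≈ 56037.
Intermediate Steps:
Y = 1/83408 ≈ 1.1989e-5
R = 106558330/158606471 (R = -24182*(-1/21214) + 13998*(-1/29906) = 12091/10607 - 6999/14953 = 106558330/158606471 ≈ 0.67184)
R/Y = 106558330/(158606471*(1/83408)) = (106558330/158606471)*83408 = 8887817188640/158606471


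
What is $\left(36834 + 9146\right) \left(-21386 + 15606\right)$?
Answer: $-265764400$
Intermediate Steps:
$\left(36834 + 9146\right) \left(-21386 + 15606\right) = 45980 \left(-5780\right) = -265764400$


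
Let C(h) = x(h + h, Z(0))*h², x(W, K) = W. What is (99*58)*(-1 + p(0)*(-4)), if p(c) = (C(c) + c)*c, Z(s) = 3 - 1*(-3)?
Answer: -5742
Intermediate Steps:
Z(s) = 6 (Z(s) = 3 + 3 = 6)
C(h) = 2*h³ (C(h) = (h + h)*h² = (2*h)*h² = 2*h³)
p(c) = c*(c + 2*c³) (p(c) = (2*c³ + c)*c = (c + 2*c³)*c = c*(c + 2*c³))
(99*58)*(-1 + p(0)*(-4)) = (99*58)*(-1 + (0² + 2*0⁴)*(-4)) = 5742*(-1 + (0 + 2*0)*(-4)) = 5742*(-1 + (0 + 0)*(-4)) = 5742*(-1 + 0*(-4)) = 5742*(-1 + 0) = 5742*(-1) = -5742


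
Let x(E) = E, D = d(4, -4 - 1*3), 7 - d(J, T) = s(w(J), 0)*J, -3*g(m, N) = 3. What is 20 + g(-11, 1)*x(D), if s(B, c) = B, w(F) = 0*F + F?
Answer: 29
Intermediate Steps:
g(m, N) = -1 (g(m, N) = -⅓*3 = -1)
w(F) = F (w(F) = 0 + F = F)
d(J, T) = 7 - J² (d(J, T) = 7 - J*J = 7 - J²)
D = -9 (D = 7 - 1*4² = 7 - 1*16 = 7 - 16 = -9)
20 + g(-11, 1)*x(D) = 20 - 1*(-9) = 20 + 9 = 29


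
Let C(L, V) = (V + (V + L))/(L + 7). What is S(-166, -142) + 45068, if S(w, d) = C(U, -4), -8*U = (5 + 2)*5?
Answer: 315443/7 ≈ 45063.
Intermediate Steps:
U = -35/8 (U = -(5 + 2)*5/8 = -7*5/8 = -⅛*35 = -35/8 ≈ -4.3750)
C(L, V) = (L + 2*V)/(7 + L) (C(L, V) = (V + (L + V))/(7 + L) = (L + 2*V)/(7 + L))
S(w, d) = -33/7 (S(w, d) = (-35/8 + 2*(-4))/(7 - 35/8) = (-35/8 - 8)/(21/8) = (8/21)*(-99/8) = -33/7)
S(-166, -142) + 45068 = -33/7 + 45068 = 315443/7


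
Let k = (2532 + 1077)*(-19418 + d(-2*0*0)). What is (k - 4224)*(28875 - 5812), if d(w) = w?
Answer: -1616342356518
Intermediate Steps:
k = -70079562 (k = (2532 + 1077)*(-19418 - 2*0*0) = 3609*(-19418 + 0*0) = 3609*(-19418 + 0) = 3609*(-19418) = -70079562)
(k - 4224)*(28875 - 5812) = (-70079562 - 4224)*(28875 - 5812) = -70083786*23063 = -1616342356518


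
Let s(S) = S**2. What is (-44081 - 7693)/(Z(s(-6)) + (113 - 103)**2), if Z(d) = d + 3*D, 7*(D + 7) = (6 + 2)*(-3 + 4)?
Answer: -362418/829 ≈ -437.17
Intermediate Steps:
D = -41/7 (D = -7 + ((6 + 2)*(-3 + 4))/7 = -7 + (8*1)/7 = -7 + (1/7)*8 = -7 + 8/7 = -41/7 ≈ -5.8571)
Z(d) = -123/7 + d (Z(d) = d + 3*(-41/7) = d - 123/7 = -123/7 + d)
(-44081 - 7693)/(Z(s(-6)) + (113 - 103)**2) = (-44081 - 7693)/((-123/7 + (-6)**2) + (113 - 103)**2) = -51774/((-123/7 + 36) + 10**2) = -51774/(129/7 + 100) = -51774/829/7 = -51774*7/829 = -362418/829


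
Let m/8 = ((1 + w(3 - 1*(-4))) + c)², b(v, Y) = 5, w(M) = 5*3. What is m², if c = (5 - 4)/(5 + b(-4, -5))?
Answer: 2687592964/625 ≈ 4.3002e+6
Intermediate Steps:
w(M) = 15
c = ⅒ (c = (5 - 4)/(5 + 5) = 1/10 = 1*(⅒) = ⅒ ≈ 0.10000)
m = 51842/25 (m = 8*((1 + 15) + ⅒)² = 8*(16 + ⅒)² = 8*(161/10)² = 8*(25921/100) = 51842/25 ≈ 2073.7)
m² = (51842/25)² = 2687592964/625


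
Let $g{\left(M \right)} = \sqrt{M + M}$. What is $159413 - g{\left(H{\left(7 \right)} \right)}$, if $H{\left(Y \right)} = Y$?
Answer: $159413 - \sqrt{14} \approx 1.5941 \cdot 10^{5}$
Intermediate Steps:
$g{\left(M \right)} = \sqrt{2} \sqrt{M}$ ($g{\left(M \right)} = \sqrt{2 M} = \sqrt{2} \sqrt{M}$)
$159413 - g{\left(H{\left(7 \right)} \right)} = 159413 - \sqrt{2} \sqrt{7} = 159413 - \sqrt{14}$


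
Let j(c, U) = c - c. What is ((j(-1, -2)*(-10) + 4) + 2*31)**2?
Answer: 4356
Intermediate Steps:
j(c, U) = 0
((j(-1, -2)*(-10) + 4) + 2*31)**2 = ((0*(-10) + 4) + 2*31)**2 = ((0 + 4) + 62)**2 = (4 + 62)**2 = 66**2 = 4356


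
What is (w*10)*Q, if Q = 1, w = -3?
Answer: -30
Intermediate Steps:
(w*10)*Q = -3*10*1 = -30*1 = -30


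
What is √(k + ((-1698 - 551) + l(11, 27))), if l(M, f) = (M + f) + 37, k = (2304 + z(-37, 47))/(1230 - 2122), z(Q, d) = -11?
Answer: I*√432954723/446 ≈ 46.654*I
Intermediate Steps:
k = -2293/892 (k = (2304 - 11)/(1230 - 2122) = 2293/(-892) = 2293*(-1/892) = -2293/892 ≈ -2.5706)
l(M, f) = 37 + M + f
√(k + ((-1698 - 551) + l(11, 27))) = √(-2293/892 + ((-1698 - 551) + (37 + 11 + 27))) = √(-2293/892 + (-2249 + 75)) = √(-2293/892 - 2174) = √(-1941501/892) = I*√432954723/446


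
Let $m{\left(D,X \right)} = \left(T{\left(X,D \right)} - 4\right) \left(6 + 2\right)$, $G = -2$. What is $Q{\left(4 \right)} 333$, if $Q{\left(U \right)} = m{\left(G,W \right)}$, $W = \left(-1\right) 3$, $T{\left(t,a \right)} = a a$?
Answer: $0$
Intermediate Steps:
$T{\left(t,a \right)} = a^{2}$
$W = -3$
$m{\left(D,X \right)} = -32 + 8 D^{2}$ ($m{\left(D,X \right)} = \left(D^{2} - 4\right) \left(6 + 2\right) = \left(-4 + D^{2}\right) 8 = -32 + 8 D^{2}$)
$Q{\left(U \right)} = 0$ ($Q{\left(U \right)} = -32 + 8 \left(-2\right)^{2} = -32 + 8 \cdot 4 = -32 + 32 = 0$)
$Q{\left(4 \right)} 333 = 0 \cdot 333 = 0$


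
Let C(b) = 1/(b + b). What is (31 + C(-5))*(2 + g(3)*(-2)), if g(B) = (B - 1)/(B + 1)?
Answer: 309/10 ≈ 30.900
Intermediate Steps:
g(B) = (-1 + B)/(1 + B)
C(b) = 1/(2*b)
(31 + C(-5))*(2 + g(3)*(-2)) = (31 + (½)/(-5))*(2 + ((-1 + 3)/(1 + 3))*(-2)) = (31 + (½)*(-⅕))*(2 + (2/4)*(-2)) = (31 - ⅒)*(2 + ((¼)*2)*(-2)) = 309*(2 + (½)*(-2))/10 = 309*(2 - 1)/10 = (309/10)*1 = 309/10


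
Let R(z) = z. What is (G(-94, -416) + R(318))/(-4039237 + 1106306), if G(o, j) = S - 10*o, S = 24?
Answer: -1282/2932931 ≈ -0.00043711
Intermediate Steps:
G(o, j) = 24 - 10*o
(G(-94, -416) + R(318))/(-4039237 + 1106306) = ((24 - 10*(-94)) + 318)/(-4039237 + 1106306) = ((24 + 940) + 318)/(-2932931) = (964 + 318)*(-1/2932931) = 1282*(-1/2932931) = -1282/2932931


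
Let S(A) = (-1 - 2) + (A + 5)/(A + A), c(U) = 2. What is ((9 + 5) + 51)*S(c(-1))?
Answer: -325/4 ≈ -81.250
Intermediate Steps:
S(A) = -3 + (5 + A)/(2*A) (S(A) = -3 + (5 + A)/((2*A)) = -3 + (5 + A)*(1/(2*A)) = -3 + (5 + A)/(2*A))
((9 + 5) + 51)*S(c(-1)) = ((9 + 5) + 51)*((5/2)*(1 - 1*2)/2) = (14 + 51)*((5/2)*(1/2)*(1 - 2)) = 65*((5/2)*(1/2)*(-1)) = 65*(-5/4) = -325/4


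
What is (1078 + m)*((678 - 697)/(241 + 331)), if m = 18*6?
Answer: -11267/286 ≈ -39.395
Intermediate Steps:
m = 108
(1078 + m)*((678 - 697)/(241 + 331)) = (1078 + 108)*((678 - 697)/(241 + 331)) = 1186*(-19/572) = -11267/286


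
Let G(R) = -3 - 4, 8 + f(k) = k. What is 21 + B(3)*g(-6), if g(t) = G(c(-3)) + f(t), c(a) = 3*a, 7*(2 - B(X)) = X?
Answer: -12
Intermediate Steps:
f(k) = -8 + k
B(X) = 2 - X/7
G(R) = -7
g(t) = -15 + t (g(t) = -7 + (-8 + t) = -15 + t)
21 + B(3)*g(-6) = 21 + (2 - ⅐*3)*(-15 - 6) = 21 + (2 - 3/7)*(-21) = 21 + (11/7)*(-21) = 21 - 33 = -12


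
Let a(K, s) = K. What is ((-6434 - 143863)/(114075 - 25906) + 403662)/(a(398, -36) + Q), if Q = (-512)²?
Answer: 1694777361/1102288838 ≈ 1.5375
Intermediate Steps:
Q = 262144
((-6434 - 143863)/(114075 - 25906) + 403662)/(a(398, -36) + Q) = ((-6434 - 143863)/(114075 - 25906) + 403662)/(398 + 262144) = (-150297/88169 + 403662)/262542 = (-150297*1/88169 + 403662)*(1/262542) = (-150297/88169 + 403662)*(1/262542) = (35590324581/88169)*(1/262542) = 1694777361/1102288838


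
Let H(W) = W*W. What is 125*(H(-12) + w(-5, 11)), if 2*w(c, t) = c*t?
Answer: 29125/2 ≈ 14563.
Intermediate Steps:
w(c, t) = c*t/2 (w(c, t) = (c*t)/2 = c*t/2)
H(W) = W**2
125*(H(-12) + w(-5, 11)) = 125*((-12)**2 + (1/2)*(-5)*11) = 125*(144 - 55/2) = 125*(233/2) = 29125/2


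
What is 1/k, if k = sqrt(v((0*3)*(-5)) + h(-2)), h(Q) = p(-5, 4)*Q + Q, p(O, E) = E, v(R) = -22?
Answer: -I*sqrt(2)/8 ≈ -0.17678*I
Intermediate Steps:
h(Q) = 5*Q (h(Q) = 4*Q + Q = 5*Q)
k = 4*I*sqrt(2) (k = sqrt(-22 + 5*(-2)) = sqrt(-22 - 10) = sqrt(-32) = 4*I*sqrt(2) ≈ 5.6569*I)
1/k = 1/(4*I*sqrt(2)) = -I*sqrt(2)/8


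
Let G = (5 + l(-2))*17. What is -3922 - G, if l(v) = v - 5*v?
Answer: -4143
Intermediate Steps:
l(v) = -4*v
G = 221 (G = (5 - 4*(-2))*17 = (5 + 8)*17 = 13*17 = 221)
-3922 - G = -3922 - 1*221 = -3922 - 221 = -4143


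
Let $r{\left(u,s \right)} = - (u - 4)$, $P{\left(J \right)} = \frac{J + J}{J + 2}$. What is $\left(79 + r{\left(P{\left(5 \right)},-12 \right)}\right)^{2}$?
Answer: $\frac{326041}{49} \approx 6653.9$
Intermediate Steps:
$P{\left(J \right)} = \frac{2 J}{2 + J}$
$r{\left(u,s \right)} = 4 - u$ ($r{\left(u,s \right)} = - (u - 4) = - (-4 + u) = 4 - u$)
$\left(79 + r{\left(P{\left(5 \right)},-12 \right)}\right)^{2} = \left(79 + \left(4 - 2 \cdot 5 \frac{1}{2 + 5}\right)\right)^{2} = \left(79 + \left(4 - 2 \cdot 5 \cdot \frac{1}{7}\right)\right)^{2} = \left(79 + \left(4 - \frac{10}{7}\right)\right)^{2} = \left(79 + \frac{18}{7}\right)^{2} = \left(\frac{571}{7}\right)^{2} = \frac{326041}{49}$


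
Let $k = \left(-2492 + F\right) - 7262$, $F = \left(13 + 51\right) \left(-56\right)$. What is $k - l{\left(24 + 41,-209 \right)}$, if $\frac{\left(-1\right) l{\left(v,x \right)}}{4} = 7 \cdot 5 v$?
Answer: $-4238$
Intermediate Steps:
$l{\left(v,x \right)} = - 140 v$ ($l{\left(v,x \right)} = - 4 \cdot 7 \cdot 5 v = - 4 \cdot 35 v = - 140 v$)
$F = -3584$ ($F = 64 \left(-56\right) = -3584$)
$k = -13338$ ($k = \left(-2492 - 3584\right) - 7262 = -6076 - 7262 = -13338$)
$k - l{\left(24 + 41,-209 \right)} = -13338 - - 140 \left(24 + 41\right) = -13338 - \left(-140\right) 65 = -13338 - -9100 = -13338 + 9100 = -4238$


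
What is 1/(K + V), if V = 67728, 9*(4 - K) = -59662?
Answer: 9/669250 ≈ 1.3448e-5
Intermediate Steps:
K = 59698/9 (K = 4 - 1/9*(-59662) = 4 + 59662/9 = 59698/9 ≈ 6633.1)
1/(K + V) = 1/(59698/9 + 67728) = 1/(669250/9) = 9/669250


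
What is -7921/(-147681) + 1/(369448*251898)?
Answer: 245717901602555/4581222752089008 ≈ 0.053636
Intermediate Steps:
-7921/(-147681) + 1/(369448*251898) = -7921*(-1/147681) + (1/369448)*(1/251898) = 7921/147681 + 1/93063212304 = 245717901602555/4581222752089008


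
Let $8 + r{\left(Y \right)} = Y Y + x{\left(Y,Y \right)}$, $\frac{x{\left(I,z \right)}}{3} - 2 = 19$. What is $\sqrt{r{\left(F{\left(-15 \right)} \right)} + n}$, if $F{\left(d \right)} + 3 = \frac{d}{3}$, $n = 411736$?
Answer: $\sqrt{411855} \approx 641.76$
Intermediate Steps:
$x{\left(I,z \right)} = 63$ ($x{\left(I,z \right)} = 6 + 3 \cdot 19 = 6 + 57 = 63$)
$F{\left(d \right)} = -3 + \frac{d}{3}$
$r{\left(Y \right)} = 55 + Y^{2}$ ($r{\left(Y \right)} = -8 + \left(Y Y + 63\right) = -8 + \left(Y^{2} + 63\right) = -8 + \left(63 + Y^{2}\right) = 55 + Y^{2}$)
$\sqrt{r{\left(F{\left(-15 \right)} \right)} + n} = \sqrt{\left(55 + \left(-3 + \frac{1}{3} \left(-15\right)\right)^{2}\right) + 411736} = \sqrt{\left(55 + \left(-3 - 5\right)^{2}\right) + 411736} = \sqrt{\left(55 + \left(-8\right)^{2}\right) + 411736} = \sqrt{\left(55 + 64\right) + 411736} = \sqrt{119 + 411736} = \sqrt{411855}$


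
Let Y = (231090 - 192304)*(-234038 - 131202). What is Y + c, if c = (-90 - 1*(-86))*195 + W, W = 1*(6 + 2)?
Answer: -14166199412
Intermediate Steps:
W = 8 (W = 1*8 = 8)
Y = -14166198640 (Y = 38786*(-365240) = -14166198640)
c = -772 (c = (-90 - 1*(-86))*195 + 8 = (-90 + 86)*195 + 8 = -4*195 + 8 = -780 + 8 = -772)
Y + c = -14166198640 - 772 = -14166199412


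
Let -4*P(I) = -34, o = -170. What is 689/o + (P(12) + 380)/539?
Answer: -21809/6545 ≈ -3.3322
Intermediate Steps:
P(I) = 17/2 (P(I) = -1/4*(-34) = 17/2)
689/o + (P(12) + 380)/539 = 689/(-170) + (17/2 + 380)/539 = 689*(-1/170) + (777/2)*(1/539) = -689/170 + 111/154 = -21809/6545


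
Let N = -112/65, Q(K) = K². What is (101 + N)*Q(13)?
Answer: 83889/5 ≈ 16778.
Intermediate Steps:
N = -112/65 (N = -112*1/65 = -112/65 ≈ -1.7231)
(101 + N)*Q(13) = (101 - 112/65)*13² = (6453/65)*169 = 83889/5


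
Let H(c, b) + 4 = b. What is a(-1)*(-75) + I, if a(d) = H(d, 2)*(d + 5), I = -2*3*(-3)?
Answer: 618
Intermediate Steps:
H(c, b) = -4 + b
I = 18 (I = -6*(-3) = 18)
a(d) = -10 - 2*d (a(d) = (-4 + 2)*(d + 5) = -2*(5 + d) = -10 - 2*d)
a(-1)*(-75) + I = (-10 - 2*(-1))*(-75) + 18 = (-10 + 2)*(-75) + 18 = -8*(-75) + 18 = 600 + 18 = 618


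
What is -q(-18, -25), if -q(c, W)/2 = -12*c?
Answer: 432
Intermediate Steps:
q(c, W) = 24*c (q(c, W) = -(-24)*c = 24*c)
-q(-18, -25) = -24*(-18) = -1*(-432) = 432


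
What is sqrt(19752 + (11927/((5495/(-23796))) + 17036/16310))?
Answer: I*sqrt(2091471040172906)/256067 ≈ 178.6*I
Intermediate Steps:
sqrt(19752 + (11927/((5495/(-23796))) + 17036/16310)) = sqrt(19752 + (11927/((5495*(-1/23796))) + 17036*(1/16310))) = sqrt(19752 + (11927/(-5495/23796) + 8518/8155)) = sqrt(19752 + (11927*(-23796/5495) + 8518/8155)) = sqrt(19752 + (-283814892/5495 + 8518/8155)) = sqrt(19752 - 13225506502/256067) = sqrt(-8167671118/256067) = I*sqrt(2091471040172906)/256067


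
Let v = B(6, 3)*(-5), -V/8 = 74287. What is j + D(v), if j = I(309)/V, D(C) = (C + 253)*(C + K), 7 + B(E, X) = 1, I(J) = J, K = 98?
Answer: 21527777995/594296 ≈ 36224.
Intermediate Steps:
V = -594296 (V = -8*74287 = -594296)
B(E, X) = -6 (B(E, X) = -7 + 1 = -6)
v = 30 (v = -6*(-5) = 30)
D(C) = (98 + C)*(253 + C) (D(C) = (C + 253)*(C + 98) = (253 + C)*(98 + C) = (98 + C)*(253 + C))
j = -309/594296 (j = 309/(-594296) = 309*(-1/594296) = -309/594296 ≈ -0.00051994)
j + D(v) = -309/594296 + (24794 + 30² + 351*30) = -309/594296 + (24794 + 900 + 10530) = -309/594296 + 36224 = 21527777995/594296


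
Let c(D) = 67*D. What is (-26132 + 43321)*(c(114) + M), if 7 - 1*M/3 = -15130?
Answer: 911859261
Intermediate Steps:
M = 45411 (M = 21 - 3*(-15130) = 21 + 45390 = 45411)
(-26132 + 43321)*(c(114) + M) = (-26132 + 43321)*(67*114 + 45411) = 17189*(7638 + 45411) = 17189*53049 = 911859261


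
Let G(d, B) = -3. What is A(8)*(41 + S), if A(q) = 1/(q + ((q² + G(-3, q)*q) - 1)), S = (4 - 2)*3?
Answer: 1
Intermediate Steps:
S = 6 (S = 2*3 = 6)
A(q) = 1/(-1 + q² - 2*q) (A(q) = 1/(q + ((q² - 3*q) - 1)) = 1/(q + (-1 + q² - 3*q)) = 1/(-1 + q² - 2*q))
A(8)*(41 + S) = (41 + 6)/(-1 + 8² - 2*8) = 47/(-1 + 64 - 16) = 47/47 = (1/47)*47 = 1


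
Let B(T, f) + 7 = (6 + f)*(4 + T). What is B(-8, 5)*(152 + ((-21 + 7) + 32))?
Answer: -8670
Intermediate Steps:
B(T, f) = -7 + (4 + T)*(6 + f) (B(T, f) = -7 + (6 + f)*(4 + T) = -7 + (4 + T)*(6 + f))
B(-8, 5)*(152 + ((-21 + 7) + 32)) = (17 + 4*5 + 6*(-8) - 8*5)*(152 + ((-21 + 7) + 32)) = (17 + 20 - 48 - 40)*(152 + (-14 + 32)) = -51*(152 + 18) = -51*170 = -8670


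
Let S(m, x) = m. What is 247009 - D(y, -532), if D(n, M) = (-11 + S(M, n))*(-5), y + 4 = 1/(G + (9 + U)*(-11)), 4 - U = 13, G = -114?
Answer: 244294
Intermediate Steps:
U = -9 (U = 4 - 1*13 = 4 - 13 = -9)
y = -457/114 (y = -4 + 1/(-114 + (9 - 9)*(-11)) = -4 + 1/(-114 + 0*(-11)) = -4 + 1/(-114 + 0) = -4 + 1/(-114) = -4 - 1/114 = -457/114 ≈ -4.0088)
D(n, M) = 55 - 5*M (D(n, M) = (-11 + M)*(-5) = 55 - 5*M)
247009 - D(y, -532) = 247009 - (55 - 5*(-532)) = 247009 - (55 + 2660) = 247009 - 1*2715 = 247009 - 2715 = 244294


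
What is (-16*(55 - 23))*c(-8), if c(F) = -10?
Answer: 5120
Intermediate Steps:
(-16*(55 - 23))*c(-8) = -16*(55 - 23)*(-10) = -16*32*(-10) = -512*(-10) = 5120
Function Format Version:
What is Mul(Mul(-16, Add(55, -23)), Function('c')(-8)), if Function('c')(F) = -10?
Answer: 5120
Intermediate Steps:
Mul(Mul(-16, Add(55, -23)), Function('c')(-8)) = Mul(Mul(-16, Add(55, -23)), -10) = Mul(Mul(-16, 32), -10) = Mul(-512, -10) = 5120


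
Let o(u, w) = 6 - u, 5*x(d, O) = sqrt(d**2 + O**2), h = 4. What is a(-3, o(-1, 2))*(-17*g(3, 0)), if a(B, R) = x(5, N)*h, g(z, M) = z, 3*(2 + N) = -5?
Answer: -68*sqrt(346)/5 ≈ -252.97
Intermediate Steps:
N = -11/3 (N = -2 + (1/3)*(-5) = -2 - 5/3 = -11/3 ≈ -3.6667)
x(d, O) = sqrt(O**2 + d**2)/5 (x(d, O) = sqrt(d**2 + O**2)/5 = sqrt(O**2 + d**2)/5)
a(B, R) = 4*sqrt(346)/15 (a(B, R) = (sqrt((-11/3)**2 + 5**2)/5)*4 = (sqrt(121/9 + 25)/5)*4 = (sqrt(346/9)/5)*4 = ((sqrt(346)/3)/5)*4 = (sqrt(346)/15)*4 = 4*sqrt(346)/15)
a(-3, o(-1, 2))*(-17*g(3, 0)) = (4*sqrt(346)/15)*(-17*3) = (4*sqrt(346)/15)*(-51) = -68*sqrt(346)/5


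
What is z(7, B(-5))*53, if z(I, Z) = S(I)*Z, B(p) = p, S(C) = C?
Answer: -1855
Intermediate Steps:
z(I, Z) = I*Z
z(7, B(-5))*53 = (7*(-5))*53 = -35*53 = -1855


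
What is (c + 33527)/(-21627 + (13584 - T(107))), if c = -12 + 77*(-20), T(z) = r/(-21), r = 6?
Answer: -223825/56299 ≈ -3.9756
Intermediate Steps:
T(z) = -2/7 (T(z) = 6/(-21) = 6*(-1/21) = -2/7)
c = -1552 (c = -12 - 1540 = -1552)
(c + 33527)/(-21627 + (13584 - T(107))) = (-1552 + 33527)/(-21627 + (13584 - 1*(-2/7))) = 31975/(-21627 + (13584 + 2/7)) = 31975/(-21627 + 95090/7) = 31975/(-56299/7) = 31975*(-7/56299) = -223825/56299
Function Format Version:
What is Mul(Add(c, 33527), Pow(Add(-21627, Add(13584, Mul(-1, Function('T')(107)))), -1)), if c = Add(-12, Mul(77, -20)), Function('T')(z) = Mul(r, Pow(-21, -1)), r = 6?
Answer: Rational(-223825, 56299) ≈ -3.9756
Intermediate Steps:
Function('T')(z) = Rational(-2, 7) (Function('T')(z) = Mul(6, Pow(-21, -1)) = Mul(6, Rational(-1, 21)) = Rational(-2, 7))
c = -1552 (c = Add(-12, -1540) = -1552)
Mul(Add(c, 33527), Pow(Add(-21627, Add(13584, Mul(-1, Function('T')(107)))), -1)) = Mul(Add(-1552, 33527), Pow(Add(-21627, Add(13584, Mul(-1, Rational(-2, 7)))), -1)) = Mul(31975, Pow(Add(-21627, Add(13584, Rational(2, 7))), -1)) = Mul(31975, Pow(Add(-21627, Rational(95090, 7)), -1)) = Mul(31975, Pow(Rational(-56299, 7), -1)) = Mul(31975, Rational(-7, 56299)) = Rational(-223825, 56299)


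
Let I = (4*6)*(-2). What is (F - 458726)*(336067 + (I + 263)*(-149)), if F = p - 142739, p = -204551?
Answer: -245054656512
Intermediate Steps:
I = -48 (I = 24*(-2) = -48)
F = -347290 (F = -204551 - 142739 = -347290)
(F - 458726)*(336067 + (I + 263)*(-149)) = (-347290 - 458726)*(336067 + (-48 + 263)*(-149)) = -806016*(336067 + 215*(-149)) = -806016*(336067 - 32035) = -806016*304032 = -245054656512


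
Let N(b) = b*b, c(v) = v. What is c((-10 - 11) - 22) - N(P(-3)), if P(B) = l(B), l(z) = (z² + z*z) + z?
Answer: -268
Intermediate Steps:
l(z) = z + 2*z² (l(z) = (z² + z²) + z = 2*z² + z = z + 2*z²)
P(B) = B*(1 + 2*B)
N(b) = b²
c((-10 - 11) - 22) - N(P(-3)) = ((-10 - 11) - 22) - (-3*(1 + 2*(-3)))² = (-21 - 22) - (-3*(1 - 6))² = -43 - (-3*(-5))² = -43 - 1*15² = -43 - 1*225 = -43 - 225 = -268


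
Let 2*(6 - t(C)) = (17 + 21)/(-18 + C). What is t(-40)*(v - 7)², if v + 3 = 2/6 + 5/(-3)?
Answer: 212126/261 ≈ 812.74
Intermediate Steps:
t(C) = 6 - 19/(-18 + C) (t(C) = 6 - (17 + 21)/(2*(-18 + C)) = 6 - 19/(-18 + C))
v = -13/3 (v = -3 + (2/6 + 5/(-3)) = -3 + (2*(⅙) + 5*(-⅓)) = -3 + (⅓ - 5/3) = -3 - 4/3 = -13/3 ≈ -4.3333)
t(-40)*(v - 7)² = ((-127 + 6*(-40))/(-18 - 40))*(-13/3 - 7)² = ((-127 - 240)/(-58))*(-34/3)² = -1/58*(-367)*(1156/9) = (367/58)*(1156/9) = 212126/261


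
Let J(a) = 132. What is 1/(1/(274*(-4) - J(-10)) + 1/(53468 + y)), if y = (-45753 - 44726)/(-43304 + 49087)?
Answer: -379593177020/302013441 ≈ -1256.9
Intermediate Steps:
y = -90479/5783 ≈ -15.646
1/(1/(274*(-4) - J(-10)) + 1/(53468 + y)) = 1/(1/(274*(-4) - 1*132) + 1/(53468 - 90479/5783)) = 1/(1/(-1096 - 132) + 1/(309114965/5783)) = 1/(1/(-1228) + 5783/309114965) = 1/(-1/1228 + 5783/309114965) = 1/(-302013441/379593177020) = -379593177020/302013441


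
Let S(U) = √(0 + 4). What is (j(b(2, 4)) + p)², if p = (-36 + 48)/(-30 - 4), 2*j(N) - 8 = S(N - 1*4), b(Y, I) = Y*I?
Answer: 6241/289 ≈ 21.595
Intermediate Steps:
b(Y, I) = I*Y
S(U) = 2 (S(U) = √4 = 2)
j(N) = 5 (j(N) = 4 + (½)*2 = 4 + 1 = 5)
p = -6/17 (p = 12/(-34) = 12*(-1/34) = -6/17 ≈ -0.35294)
(j(b(2, 4)) + p)² = (5 - 6/17)² = (79/17)² = 6241/289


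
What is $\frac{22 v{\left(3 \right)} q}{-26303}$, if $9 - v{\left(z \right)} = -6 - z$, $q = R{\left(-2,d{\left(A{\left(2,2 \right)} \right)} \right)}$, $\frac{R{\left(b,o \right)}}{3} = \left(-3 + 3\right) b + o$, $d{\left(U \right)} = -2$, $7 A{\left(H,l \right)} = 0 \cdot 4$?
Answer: $\frac{2376}{26303} \approx 0.090332$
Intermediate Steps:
$A{\left(H,l \right)} = 0$ ($A{\left(H,l \right)} = \frac{0 \cdot 4}{7} = \frac{1}{7} \cdot 0 = 0$)
$R{\left(b,o \right)} = 3 o$ ($R{\left(b,o \right)} = 3 \left(\left(-3 + 3\right) b + o\right) = 3 \left(0 b + o\right) = 3 \left(0 + o\right) = 3 o$)
$q = -6$ ($q = 3 \left(-2\right) = -6$)
$v{\left(z \right)} = 15 + z$ ($v{\left(z \right)} = 9 - \left(-6 - z\right) = 9 + \left(6 + z\right) = 15 + z$)
$\frac{22 v{\left(3 \right)} q}{-26303} = \frac{22 \left(15 + 3\right) \left(-6\right)}{-26303} = 22 \cdot 18 \left(-6\right) \left(- \frac{1}{26303}\right) = 396 \left(-6\right) \left(- \frac{1}{26303}\right) = \left(-2376\right) \left(- \frac{1}{26303}\right) = \frac{2376}{26303}$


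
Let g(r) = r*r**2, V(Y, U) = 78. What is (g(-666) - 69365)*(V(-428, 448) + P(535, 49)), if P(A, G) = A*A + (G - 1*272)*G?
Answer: -81367456375536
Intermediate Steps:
g(r) = r**3
P(A, G) = A**2 + G*(-272 + G) (P(A, G) = A**2 + (G - 272)*G = A**2 + (-272 + G)*G = A**2 + G*(-272 + G))
(g(-666) - 69365)*(V(-428, 448) + P(535, 49)) = ((-666)**3 - 69365)*(78 + (535**2 + 49**2 - 272*49)) = (-295408296 - 69365)*(78 + (286225 + 2401 - 13328)) = -295477661*(78 + 275298) = -295477661*275376 = -81367456375536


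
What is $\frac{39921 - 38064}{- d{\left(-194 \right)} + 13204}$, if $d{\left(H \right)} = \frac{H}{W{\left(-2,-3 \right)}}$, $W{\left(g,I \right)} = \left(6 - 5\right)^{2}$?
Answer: $\frac{619}{4466} \approx 0.1386$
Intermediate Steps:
$W{\left(g,I \right)} = 1$ ($W{\left(g,I \right)} = 1^{2} = 1$)
$d{\left(H \right)} = H$ ($d{\left(H \right)} = \frac{H}{1} = H 1 = H$)
$\frac{39921 - 38064}{- d{\left(-194 \right)} + 13204} = \frac{39921 - 38064}{\left(-1\right) \left(-194\right) + 13204} = \frac{1857}{194 + 13204} = \frac{1857}{13398} = 1857 \cdot \frac{1}{13398} = \frac{619}{4466}$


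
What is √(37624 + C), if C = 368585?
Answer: √406209 ≈ 637.35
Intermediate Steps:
√(37624 + C) = √(37624 + 368585) = √406209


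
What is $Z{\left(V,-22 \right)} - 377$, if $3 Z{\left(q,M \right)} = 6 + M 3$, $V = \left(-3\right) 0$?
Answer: $-397$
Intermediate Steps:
$V = 0$
$Z{\left(q,M \right)} = 2 + M$ ($Z{\left(q,M \right)} = \frac{6 + M 3}{3} = \frac{6 + 3 M}{3} = 2 + M$)
$Z{\left(V,-22 \right)} - 377 = \left(2 - 22\right) - 377 = -20 - 377 = -397$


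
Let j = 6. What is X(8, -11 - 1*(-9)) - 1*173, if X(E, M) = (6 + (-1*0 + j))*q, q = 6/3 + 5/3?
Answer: -129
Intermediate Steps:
q = 11/3 (q = 6*(⅓) + 5*(⅓) = 2 + 5/3 = 11/3 ≈ 3.6667)
X(E, M) = 44 (X(E, M) = (6 + (-1*0 + 6))*(11/3) = (6 + (0 + 6))*(11/3) = (6 + 6)*(11/3) = 12*(11/3) = 44)
X(8, -11 - 1*(-9)) - 1*173 = 44 - 1*173 = 44 - 173 = -129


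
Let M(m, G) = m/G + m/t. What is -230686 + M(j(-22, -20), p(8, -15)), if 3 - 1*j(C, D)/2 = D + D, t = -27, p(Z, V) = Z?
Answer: -24913271/108 ≈ -2.3068e+5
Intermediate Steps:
j(C, D) = 6 - 4*D (j(C, D) = 6 - 2*(D + D) = 6 - 4*D)
M(m, G) = -m/27 + m/G (M(m, G) = m/G + m/(-27) = m/G + m*(-1/27) = m/G - m/27 = -m/27 + m/G)
-230686 + M(j(-22, -20), p(8, -15)) = -230686 + (-(6 - 4*(-20))/27 + (6 - 4*(-20))/8) = -230686 + (-(6 + 80)/27 + (6 + 80)*(⅛)) = -230686 + (-1/27*86 + 86*(⅛)) = -230686 + (-86/27 + 43/4) = -230686 + 817/108 = -24913271/108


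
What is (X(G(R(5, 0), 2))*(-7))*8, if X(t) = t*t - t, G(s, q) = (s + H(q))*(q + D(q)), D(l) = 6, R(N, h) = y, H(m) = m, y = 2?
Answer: -55552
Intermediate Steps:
R(N, h) = 2
G(s, q) = (6 + q)*(q + s) (G(s, q) = (s + q)*(q + 6) = (q + s)*(6 + q) = (6 + q)*(q + s))
X(t) = t**2 - t
(X(G(R(5, 0), 2))*(-7))*8 = (((2**2 + 6*2 + 6*2 + 2*2)*(-1 + (2**2 + 6*2 + 6*2 + 2*2)))*(-7))*8 = (((4 + 12 + 12 + 4)*(-1 + (4 + 12 + 12 + 4)))*(-7))*8 = ((32*(-1 + 32))*(-7))*8 = ((32*31)*(-7))*8 = (992*(-7))*8 = -6944*8 = -55552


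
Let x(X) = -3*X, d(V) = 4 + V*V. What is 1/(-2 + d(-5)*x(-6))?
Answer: 1/520 ≈ 0.0019231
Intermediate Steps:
d(V) = 4 + V²
1/(-2 + d(-5)*x(-6)) = 1/(-2 + (4 + (-5)²)*(-3*(-6))) = 1/(-2 + (4 + 25)*18) = 1/(-2 + 29*18) = 1/(-2 + 522) = 1/520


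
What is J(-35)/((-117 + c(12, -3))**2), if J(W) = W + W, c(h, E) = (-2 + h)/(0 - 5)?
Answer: -10/2023 ≈ -0.0049432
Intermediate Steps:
c(h, E) = 2/5 - h/5 (c(h, E) = (-2 + h)/(-5) = (-2 + h)*(-1/5) = 2/5 - h/5)
J(W) = 2*W
J(-35)/((-117 + c(12, -3))**2) = (2*(-35))/((-117 + (2/5 - 1/5*12))**2) = -70/(-117 + (2/5 - 12/5))**2 = -70/(-117 - 2)**2 = -70/((-119)**2) = -70/14161 = -70*1/14161 = -10/2023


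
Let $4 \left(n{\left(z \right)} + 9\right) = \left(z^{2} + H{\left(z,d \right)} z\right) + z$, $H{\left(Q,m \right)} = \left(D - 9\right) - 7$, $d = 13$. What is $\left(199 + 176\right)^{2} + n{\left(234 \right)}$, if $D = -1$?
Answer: $153369$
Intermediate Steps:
$H{\left(Q,m \right)} = -17$ ($H{\left(Q,m \right)} = \left(-1 - 9\right) - 7 = -10 - 7 = -17$)
$n{\left(z \right)} = -9 - 4 z + \frac{z^{2}}{4}$ ($n{\left(z \right)} = -9 + \frac{\left(z^{2} - 17 z\right) + z}{4} = -9 + \frac{z^{2} - 16 z}{4} = -9 + \left(- 4 z + \frac{z^{2}}{4}\right) = -9 - 4 z + \frac{z^{2}}{4}$)
$\left(199 + 176\right)^{2} + n{\left(234 \right)} = \left(199 + 176\right)^{2} - \left(945 - 13689\right) = 375^{2} - -12744 = 140625 - -12744 = 140625 + 12744 = 153369$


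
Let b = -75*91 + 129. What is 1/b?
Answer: -1/6696 ≈ -0.00014934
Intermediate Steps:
b = -6696 (b = -6825 + 129 = -6696)
1/b = 1/(-6696) = -1/6696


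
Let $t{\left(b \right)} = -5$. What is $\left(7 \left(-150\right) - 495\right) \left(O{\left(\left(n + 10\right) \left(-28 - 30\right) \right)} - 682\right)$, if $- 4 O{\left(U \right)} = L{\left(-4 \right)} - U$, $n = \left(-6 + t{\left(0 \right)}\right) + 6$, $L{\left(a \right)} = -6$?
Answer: $1163385$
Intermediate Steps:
$n = -5$ ($n = \left(-6 - 5\right) + 6 = -11 + 6 = -5$)
$O{\left(U \right)} = \frac{3}{2} + \frac{U}{4}$ ($O{\left(U \right)} = - \frac{-6 - U}{4} = \frac{3}{2} + \frac{U}{4}$)
$\left(7 \left(-150\right) - 495\right) \left(O{\left(\left(n + 10\right) \left(-28 - 30\right) \right)} - 682\right) = \left(7 \left(-150\right) - 495\right) \left(\left(\frac{3}{2} + \frac{\left(-5 + 10\right) \left(-28 - 30\right)}{4}\right) - 682\right) = \left(-1050 - 495\right) \left(\left(\frac{3}{2} + \frac{5 \left(-58\right)}{4}\right) - 682\right) = - 1545 \left(\left(\frac{3}{2} + \frac{1}{4} \left(-290\right)\right) - 682\right) = - 1545 \left(\left(\frac{3}{2} - \frac{145}{2}\right) - 682\right) = - 1545 \left(-71 - 682\right) = \left(-1545\right) \left(-753\right) = 1163385$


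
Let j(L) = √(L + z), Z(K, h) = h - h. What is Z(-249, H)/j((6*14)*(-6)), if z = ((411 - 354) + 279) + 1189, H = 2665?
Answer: 0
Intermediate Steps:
Z(K, h) = 0
z = 1525 (z = (57 + 279) + 1189 = 336 + 1189 = 1525)
j(L) = √(1525 + L) (j(L) = √(L + 1525) = √(1525 + L))
Z(-249, H)/j((6*14)*(-6)) = 0/(√(1525 + (6*14)*(-6))) = 0/(√(1525 + 84*(-6))) = 0/(√(1525 - 504)) = 0/(√1021) = 0*(√1021/1021) = 0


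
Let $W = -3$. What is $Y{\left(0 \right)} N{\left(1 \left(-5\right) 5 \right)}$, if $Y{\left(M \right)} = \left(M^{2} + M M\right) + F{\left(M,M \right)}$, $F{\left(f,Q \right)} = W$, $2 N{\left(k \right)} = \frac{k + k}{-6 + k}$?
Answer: $- \frac{75}{31} \approx -2.4194$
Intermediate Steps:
$N{\left(k \right)} = \frac{k}{-6 + k}$ ($N{\left(k \right)} = \frac{\left(k + k\right) \frac{1}{-6 + k}}{2} = \frac{2 k \frac{1}{-6 + k}}{2} = \frac{k}{-6 + k}$)
$F{\left(f,Q \right)} = -3$
$Y{\left(M \right)} = -3 + 2 M^{2}$ ($Y{\left(M \right)} = \left(M^{2} + M M\right) - 3 = \left(M^{2} + M^{2}\right) - 3 = 2 M^{2} - 3 = -3 + 2 M^{2}$)
$Y{\left(0 \right)} N{\left(1 \left(-5\right) 5 \right)} = \left(-3 + 2 \cdot 0^{2}\right) \frac{1 \left(-5\right) 5}{-6 + 1 \left(-5\right) 5} = \left(-3 + 2 \cdot 0\right) \frac{\left(-5\right) 5}{-6 - 25} = \left(-3 + 0\right) \left(- \frac{25}{-6 - 25}\right) = - 3 \left(- \frac{25}{-31}\right) = - 3 \left(\left(-25\right) \left(- \frac{1}{31}\right)\right) = \left(-3\right) \frac{25}{31} = - \frac{75}{31}$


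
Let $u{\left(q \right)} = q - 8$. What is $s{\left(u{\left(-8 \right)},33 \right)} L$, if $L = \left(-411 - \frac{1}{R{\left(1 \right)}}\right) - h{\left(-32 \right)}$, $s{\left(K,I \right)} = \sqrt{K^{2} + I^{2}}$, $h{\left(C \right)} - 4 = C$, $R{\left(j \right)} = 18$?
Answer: $- \frac{6895 \sqrt{1345}}{18} \approx -14048.0$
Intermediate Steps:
$u{\left(q \right)} = -8 + q$
$h{\left(C \right)} = 4 + C$
$s{\left(K,I \right)} = \sqrt{I^{2} + K^{2}}$
$L = - \frac{6895}{18}$ ($L = \left(-411 - \frac{1}{18}\right) - \left(4 - 32\right) = \left(-411 - \frac{1}{18}\right) - -28 = \left(-411 - \frac{1}{18}\right) + 28 = - \frac{7399}{18} + 28 = - \frac{6895}{18} \approx -383.06$)
$s{\left(u{\left(-8 \right)},33 \right)} L = \sqrt{33^{2} + \left(-8 - 8\right)^{2}} \left(- \frac{6895}{18}\right) = \sqrt{1089 + \left(-16\right)^{2}} \left(- \frac{6895}{18}\right) = \sqrt{1089 + 256} \left(- \frac{6895}{18}\right) = \sqrt{1345} \left(- \frac{6895}{18}\right) = - \frac{6895 \sqrt{1345}}{18}$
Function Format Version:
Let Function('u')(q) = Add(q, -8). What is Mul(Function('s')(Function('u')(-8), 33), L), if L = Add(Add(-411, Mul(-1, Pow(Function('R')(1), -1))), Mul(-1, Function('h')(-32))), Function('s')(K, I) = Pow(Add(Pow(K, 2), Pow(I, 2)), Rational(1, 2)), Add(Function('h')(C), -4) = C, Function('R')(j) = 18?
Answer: Mul(Rational(-6895, 18), Pow(1345, Rational(1, 2))) ≈ -14048.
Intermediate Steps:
Function('u')(q) = Add(-8, q)
Function('h')(C) = Add(4, C)
Function('s')(K, I) = Pow(Add(Pow(I, 2), Pow(K, 2)), Rational(1, 2))
L = Rational(-6895, 18) (L = Add(Add(-411, Mul(-1, Pow(18, -1))), Mul(-1, Add(4, -32))) = Add(Add(-411, Mul(-1, Rational(1, 18))), Mul(-1, -28)) = Add(Add(-411, Rational(-1, 18)), 28) = Add(Rational(-7399, 18), 28) = Rational(-6895, 18) ≈ -383.06)
Mul(Function('s')(Function('u')(-8), 33), L) = Mul(Pow(Add(Pow(33, 2), Pow(Add(-8, -8), 2)), Rational(1, 2)), Rational(-6895, 18)) = Mul(Pow(Add(1089, Pow(-16, 2)), Rational(1, 2)), Rational(-6895, 18)) = Mul(Pow(Add(1089, 256), Rational(1, 2)), Rational(-6895, 18)) = Mul(Pow(1345, Rational(1, 2)), Rational(-6895, 18)) = Mul(Rational(-6895, 18), Pow(1345, Rational(1, 2)))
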